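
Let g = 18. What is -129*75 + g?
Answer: -9657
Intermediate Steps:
-129*75 + g = -129*75 + 18 = -9675 + 18 = -9657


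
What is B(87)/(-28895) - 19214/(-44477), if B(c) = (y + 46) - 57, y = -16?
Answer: 556389409/1285162915 ≈ 0.43293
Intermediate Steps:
B(c) = -27 (B(c) = (-16 + 46) - 57 = 30 - 57 = -27)
B(87)/(-28895) - 19214/(-44477) = -27/(-28895) - 19214/(-44477) = -27*(-1/28895) - 19214*(-1/44477) = 27/28895 + 19214/44477 = 556389409/1285162915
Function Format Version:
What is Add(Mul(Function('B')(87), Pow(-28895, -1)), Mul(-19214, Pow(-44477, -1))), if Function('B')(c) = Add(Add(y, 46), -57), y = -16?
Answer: Rational(556389409, 1285162915) ≈ 0.43293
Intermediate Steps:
Function('B')(c) = -27 (Function('B')(c) = Add(Add(-16, 46), -57) = Add(30, -57) = -27)
Add(Mul(Function('B')(87), Pow(-28895, -1)), Mul(-19214, Pow(-44477, -1))) = Add(Mul(-27, Pow(-28895, -1)), Mul(-19214, Pow(-44477, -1))) = Add(Mul(-27, Rational(-1, 28895)), Mul(-19214, Rational(-1, 44477))) = Add(Rational(27, 28895), Rational(19214, 44477)) = Rational(556389409, 1285162915)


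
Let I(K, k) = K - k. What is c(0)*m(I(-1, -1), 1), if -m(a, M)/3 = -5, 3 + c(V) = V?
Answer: -45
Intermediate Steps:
c(V) = -3 + V
m(a, M) = 15 (m(a, M) = -3*(-5) = 15)
c(0)*m(I(-1, -1), 1) = (-3 + 0)*15 = -3*15 = -45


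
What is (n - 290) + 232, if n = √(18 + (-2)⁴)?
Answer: -58 + √34 ≈ -52.169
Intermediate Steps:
n = √34 (n = √(18 + 16) = √34 ≈ 5.8309)
(n - 290) + 232 = (√34 - 290) + 232 = (-290 + √34) + 232 = -58 + √34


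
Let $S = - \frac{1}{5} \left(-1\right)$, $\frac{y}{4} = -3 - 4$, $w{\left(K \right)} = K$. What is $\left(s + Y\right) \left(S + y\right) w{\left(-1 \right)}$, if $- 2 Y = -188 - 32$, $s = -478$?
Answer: $- \frac{51152}{5} \approx -10230.0$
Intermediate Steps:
$y = -28$ ($y = 4 \left(-3 - 4\right) = 4 \left(-7\right) = -28$)
$S = \frac{1}{5}$ ($S = \left(-1\right) \frac{1}{5} \left(-1\right) = \left(- \frac{1}{5}\right) \left(-1\right) = \frac{1}{5} \approx 0.2$)
$Y = 110$ ($Y = - \frac{-188 - 32}{2} = \left(- \frac{1}{2}\right) \left(-220\right) = 110$)
$\left(s + Y\right) \left(S + y\right) w{\left(-1 \right)} = \left(-478 + 110\right) \left(\frac{1}{5} - 28\right) \left(-1\right) = - 368 \left(\left(- \frac{139}{5}\right) \left(-1\right)\right) = \left(-368\right) \frac{139}{5} = - \frac{51152}{5}$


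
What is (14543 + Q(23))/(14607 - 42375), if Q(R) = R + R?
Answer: -4863/9256 ≈ -0.52539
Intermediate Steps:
Q(R) = 2*R
(14543 + Q(23))/(14607 - 42375) = (14543 + 2*23)/(14607 - 42375) = (14543 + 46)/(-27768) = 14589*(-1/27768) = -4863/9256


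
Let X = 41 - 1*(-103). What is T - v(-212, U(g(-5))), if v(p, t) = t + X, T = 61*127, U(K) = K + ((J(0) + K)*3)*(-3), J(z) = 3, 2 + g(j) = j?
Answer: 7574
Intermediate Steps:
X = 144 (X = 41 + 103 = 144)
g(j) = -2 + j
U(K) = -27 - 8*K (U(K) = K + ((3 + K)*3)*(-3) = K + (9 + 3*K)*(-3) = K + (-27 - 9*K) = -27 - 8*K)
T = 7747
v(p, t) = 144 + t (v(p, t) = t + 144 = 144 + t)
T - v(-212, U(g(-5))) = 7747 - (144 + (-27 - 8*(-2 - 5))) = 7747 - (144 + (-27 - 8*(-7))) = 7747 - (144 + (-27 + 56)) = 7747 - (144 + 29) = 7747 - 1*173 = 7747 - 173 = 7574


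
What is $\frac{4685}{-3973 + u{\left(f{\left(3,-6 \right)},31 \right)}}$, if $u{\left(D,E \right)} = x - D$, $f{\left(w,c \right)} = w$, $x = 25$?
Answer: $- \frac{4685}{3951} \approx -1.1858$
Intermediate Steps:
$u{\left(D,E \right)} = 25 - D$
$\frac{4685}{-3973 + u{\left(f{\left(3,-6 \right)},31 \right)}} = \frac{4685}{-3973 + \left(25 - 3\right)} = \frac{4685}{-3973 + 22} = \frac{4685}{-3951} = 4685 \left(- \frac{1}{3951}\right) = - \frac{4685}{3951}$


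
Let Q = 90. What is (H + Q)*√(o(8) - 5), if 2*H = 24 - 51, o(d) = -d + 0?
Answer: 153*I*√13/2 ≈ 275.82*I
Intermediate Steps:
o(d) = -d
H = -27/2 (H = (24 - 51)/2 = (½)*(-27) = -27/2 ≈ -13.500)
(H + Q)*√(o(8) - 5) = (-27/2 + 90)*√(-1*8 - 5) = 153*√(-8 - 5)/2 = 153*√(-13)/2 = 153*(I*√13)/2 = 153*I*√13/2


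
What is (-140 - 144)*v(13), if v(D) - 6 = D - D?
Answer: -1704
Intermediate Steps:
v(D) = 6 (v(D) = 6 + (D - D) = 6 + 0 = 6)
(-140 - 144)*v(13) = (-140 - 144)*6 = -284*6 = -1704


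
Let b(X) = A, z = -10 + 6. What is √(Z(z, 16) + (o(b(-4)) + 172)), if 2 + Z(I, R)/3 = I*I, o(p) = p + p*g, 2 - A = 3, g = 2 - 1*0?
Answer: √211 ≈ 14.526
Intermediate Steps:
z = -4
g = 2 (g = 2 + 0 = 2)
A = -1 (A = 2 - 1*3 = 2 - 3 = -1)
b(X) = -1
o(p) = 3*p (o(p) = p + p*2 = p + 2*p = 3*p)
Z(I, R) = -6 + 3*I² (Z(I, R) = -6 + 3*(I*I) = -6 + 3*I²)
√(Z(z, 16) + (o(b(-4)) + 172)) = √((-6 + 3*(-4)²) + (3*(-1) + 172)) = √((-6 + 3*16) + (-3 + 172)) = √((-6 + 48) + 169) = √(42 + 169) = √211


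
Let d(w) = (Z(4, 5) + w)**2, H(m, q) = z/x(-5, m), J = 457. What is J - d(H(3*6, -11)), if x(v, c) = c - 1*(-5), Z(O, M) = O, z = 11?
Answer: 231144/529 ≈ 436.95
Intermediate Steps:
x(v, c) = 5 + c (x(v, c) = c + 5 = 5 + c)
H(m, q) = 11/(5 + m)
d(w) = (4 + w)**2
J - d(H(3*6, -11)) = 457 - (4 + 11/(5 + 3*6))**2 = 457 - (4 + 11/(5 + 18))**2 = 457 - (4 + 11/23)**2 = 457 - (103/23)**2 = 457 - 1*10609/529 = 457 - 10609/529 = 231144/529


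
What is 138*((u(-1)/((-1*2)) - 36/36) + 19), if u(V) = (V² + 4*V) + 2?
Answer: 2553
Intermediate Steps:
u(V) = 2 + V² + 4*V
138*((u(-1)/((-1*2)) - 36/36) + 19) = 138*(((2 + (-1)² + 4*(-1))/((-1*2)) - 36/36) + 19) = 138*(((2 + 1 - 4)/(-2) - 36*1/36) + 19) = 138*((-1*(-½) - 1) + 19) = 138*((½ - 1) + 19) = 138*(-½ + 19) = 138*(37/2) = 2553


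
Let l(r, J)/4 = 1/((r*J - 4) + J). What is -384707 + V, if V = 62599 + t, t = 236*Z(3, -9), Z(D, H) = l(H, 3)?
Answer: -2254992/7 ≈ -3.2214e+5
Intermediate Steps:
l(r, J) = 4/(-4 + J + J*r) (l(r, J) = 4/((r*J - 4) + J) = 4/((J*r - 4) + J) = 4/((-4 + J*r) + J) = 4/(-4 + J + J*r))
Z(D, H) = 4/(-1 + 3*H) (Z(D, H) = 4/(-4 + 3 + 3*H) = 4/(-1 + 3*H))
t = -236/7 (t = 236*(4/(-1 + 3*(-9))) = 236*(4/(-1 - 27)) = 236*(4/(-28)) = 236*(4*(-1/28)) = 236*(-1/7) = -236/7 ≈ -33.714)
V = 437957/7 (V = 62599 - 236/7 = 437957/7 ≈ 62565.)
-384707 + V = -384707 + 437957/7 = -2254992/7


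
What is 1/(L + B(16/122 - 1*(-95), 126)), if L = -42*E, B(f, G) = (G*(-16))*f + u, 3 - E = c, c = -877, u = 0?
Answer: -61/13953408 ≈ -4.3717e-6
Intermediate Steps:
E = 880 (E = 3 - 1*(-877) = 3 + 877 = 880)
B(f, G) = -16*G*f (B(f, G) = (G*(-16))*f + 0 = (-16*G)*f + 0 = -16*G*f + 0 = -16*G*f)
L = -36960 (L = -42*880 = -36960)
1/(L + B(16/122 - 1*(-95), 126)) = 1/(-36960 - 16*126*(16/122 - 1*(-95))) = 1/(-36960 - 16*126*(16*(1/122) + 95)) = 1/(-36960 - 16*126*(8/61 + 95)) = 1/(-36960 - 16*126*5803/61) = 1/(-36960 - 11698848/61) = 1/(-13953408/61) = -61/13953408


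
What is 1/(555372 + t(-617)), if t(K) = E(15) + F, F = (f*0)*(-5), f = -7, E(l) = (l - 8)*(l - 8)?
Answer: 1/555421 ≈ 1.8004e-6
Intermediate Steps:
E(l) = (-8 + l)² (E(l) = (-8 + l)*(-8 + l) = (-8 + l)²)
F = 0 (F = -7*0*(-5) = 0*(-5) = 0)
t(K) = 49 (t(K) = (-8 + 15)² + 0 = 7² + 0 = 49 + 0 = 49)
1/(555372 + t(-617)) = 1/(555372 + 49) = 1/555421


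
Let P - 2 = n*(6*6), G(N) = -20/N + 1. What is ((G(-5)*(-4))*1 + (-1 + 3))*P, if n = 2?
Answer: -1332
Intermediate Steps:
G(N) = 1 - 20/N (G(N) = -20/N + 1 = 1 - 20/N)
P = 74 (P = 2 + 2*(6*6) = 2 + 2*36 = 2 + 72 = 74)
((G(-5)*(-4))*1 + (-1 + 3))*P = ((((-20 - 5)/(-5))*(-4))*1 + (-1 + 3))*74 = ((-1/5*(-25)*(-4))*1 + 2)*74 = ((5*(-4))*1 + 2)*74 = (-20*1 + 2)*74 = (-20 + 2)*74 = -18*74 = -1332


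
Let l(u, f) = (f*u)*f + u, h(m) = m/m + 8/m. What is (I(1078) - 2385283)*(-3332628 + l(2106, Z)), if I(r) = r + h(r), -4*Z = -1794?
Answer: -540116634994305408/539 ≈ -1.0021e+15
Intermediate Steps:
Z = 897/2 (Z = -¼*(-1794) = 897/2 ≈ 448.50)
h(m) = 1 + 8/m
l(u, f) = u + u*f² (l(u, f) = u*f² + u = u + u*f²)
I(r) = r + (8 + r)/r
(I(1078) - 2385283)*(-3332628 + l(2106, Z)) = ((1 + 1078 + 8/1078) - 2385283)*(-3332628 + 2106*(1 + (897/2)²)) = ((1 + 1078 + 8*(1/1078)) - 2385283)*(-3332628 + 2106*(1 + 804609/4)) = ((1 + 1078 + 4/539) - 2385283)*(-3332628 + 2106*(804613/4)) = (581585/539 - 2385283)*(-3332628 + 847257489/2) = -1285085952/539*840592233/2 = -540116634994305408/539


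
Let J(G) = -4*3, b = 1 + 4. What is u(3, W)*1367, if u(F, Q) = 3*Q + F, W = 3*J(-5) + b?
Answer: -123030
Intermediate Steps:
b = 5
J(G) = -12
W = -31 (W = 3*(-12) + 5 = -36 + 5 = -31)
u(F, Q) = F + 3*Q
u(3, W)*1367 = (3 + 3*(-31))*1367 = (3 - 93)*1367 = -90*1367 = -123030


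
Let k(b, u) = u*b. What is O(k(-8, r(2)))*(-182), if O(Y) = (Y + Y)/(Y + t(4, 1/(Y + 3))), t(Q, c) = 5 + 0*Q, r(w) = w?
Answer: -5824/11 ≈ -529.45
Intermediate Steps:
k(b, u) = b*u
t(Q, c) = 5 (t(Q, c) = 5 + 0 = 5)
O(Y) = 2*Y/(5 + Y) (O(Y) = (Y + Y)/(Y + 5) = (2*Y)/(5 + Y) = 2*Y/(5 + Y))
O(k(-8, r(2)))*(-182) = (2*(-8*2)/(5 - 8*2))*(-182) = (2*(-16)/(5 - 16))*(-182) = (2*(-16)/(-11))*(-182) = (2*(-16)*(-1/11))*(-182) = (32/11)*(-182) = -5824/11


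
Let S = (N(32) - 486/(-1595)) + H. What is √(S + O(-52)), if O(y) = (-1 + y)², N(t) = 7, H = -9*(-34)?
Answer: 2*√1985805305/1595 ≈ 55.878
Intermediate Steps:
H = 306
S = 499721/1595 (S = (7 - 486/(-1595)) + 306 = (7 - 486*(-1/1595)) + 306 = (7 + 486/1595) + 306 = 11651/1595 + 306 = 499721/1595 ≈ 313.30)
√(S + O(-52)) = √(499721/1595 + (-1 - 52)²) = √(499721/1595 + (-53)²) = √(499721/1595 + 2809) = √(4980076/1595) = 2*√1985805305/1595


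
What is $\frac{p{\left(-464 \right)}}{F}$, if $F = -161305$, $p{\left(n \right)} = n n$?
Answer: $- \frac{215296}{161305} \approx -1.3347$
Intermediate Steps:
$p{\left(n \right)} = n^{2}$
$\frac{p{\left(-464 \right)}}{F} = \frac{\left(-464\right)^{2}}{-161305} = 215296 \left(- \frac{1}{161305}\right) = - \frac{215296}{161305}$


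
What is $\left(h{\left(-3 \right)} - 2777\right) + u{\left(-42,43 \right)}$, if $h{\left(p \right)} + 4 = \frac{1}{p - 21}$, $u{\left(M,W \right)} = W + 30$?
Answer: $- \frac{64993}{24} \approx -2708.0$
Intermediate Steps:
$u{\left(M,W \right)} = 30 + W$
$h{\left(p \right)} = -4 + \frac{1}{-21 + p}$ ($h{\left(p \right)} = -4 + \frac{1}{p - 21} = -4 + \frac{1}{-21 + p}$)
$\left(h{\left(-3 \right)} - 2777\right) + u{\left(-42,43 \right)} = \left(\frac{85 - -12}{-21 - 3} - 2777\right) + \left(30 + 43\right) = \left(\frac{85 + 12}{-24} - 2777\right) + 73 = \left(\left(- \frac{1}{24}\right) 97 - 2777\right) + 73 = \left(- \frac{97}{24} - 2777\right) + 73 = - \frac{66745}{24} + 73 = - \frac{64993}{24}$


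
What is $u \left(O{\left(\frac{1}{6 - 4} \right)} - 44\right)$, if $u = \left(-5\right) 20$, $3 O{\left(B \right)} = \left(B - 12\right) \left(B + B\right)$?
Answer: $\frac{14350}{3} \approx 4783.3$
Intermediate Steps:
$O{\left(B \right)} = \frac{2 B \left(-12 + B\right)}{3}$ ($O{\left(B \right)} = \frac{\left(B - 12\right) \left(B + B\right)}{3} = \frac{\left(-12 + B\right) 2 B}{3} = \frac{2 B \left(-12 + B\right)}{3}$)
$u = -100$
$u \left(O{\left(\frac{1}{6 - 4} \right)} - 44\right) = - 100 \left(\frac{2 \left(-12 + \frac{1}{6 - 4}\right)}{3 \left(6 - 4\right)} - 44\right) = - 100 \left(\frac{2 \left(-12 + \frac{1}{2}\right)}{3 \cdot 2} - 44\right) = - 100 \left(\frac{2}{3} \cdot \frac{1}{2} \left(-12 + \frac{1}{2}\right) - 44\right) = - 100 \left(\frac{2}{3} \cdot \frac{1}{2} \left(- \frac{23}{2}\right) - 44\right) = - 100 \left(- \frac{23}{6} - 44\right) = \left(-100\right) \left(- \frac{287}{6}\right) = \frac{14350}{3}$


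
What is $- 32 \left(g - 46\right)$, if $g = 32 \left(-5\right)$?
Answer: $6592$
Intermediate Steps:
$g = -160$
$- 32 \left(g - 46\right) = - 32 \left(-160 - 46\right) = \left(-32\right) \left(-206\right) = 6592$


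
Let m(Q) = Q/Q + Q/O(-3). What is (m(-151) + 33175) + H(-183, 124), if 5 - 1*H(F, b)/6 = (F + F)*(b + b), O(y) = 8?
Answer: 4622361/8 ≈ 5.7780e+5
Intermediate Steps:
m(Q) = 1 + Q/8 (m(Q) = Q/Q + Q/8 = 1 + Q*(⅛) = 1 + Q/8)
H(F, b) = 30 - 24*F*b (H(F, b) = 30 - 6*(F + F)*(b + b) = 30 - 6*2*F*2*b = 30 - 24*F*b)
(m(-151) + 33175) + H(-183, 124) = ((1 + (⅛)*(-151)) + 33175) + (30 - 24*(-183)*124) = ((1 - 151/8) + 33175) + (30 + 544608) = (-143/8 + 33175) + 544638 = 265257/8 + 544638 = 4622361/8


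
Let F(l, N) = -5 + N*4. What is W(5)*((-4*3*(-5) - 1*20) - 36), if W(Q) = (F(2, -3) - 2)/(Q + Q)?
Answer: -38/5 ≈ -7.6000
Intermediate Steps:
F(l, N) = -5 + 4*N
W(Q) = -19/(2*Q) (W(Q) = ((-5 + 4*(-3)) - 2)/(Q + Q) = ((-5 - 12) - 2)/((2*Q)) = (-17 - 2)*(1/(2*Q)) = -19/(2*Q))
W(5)*((-4*3*(-5) - 1*20) - 36) = (-19/2/5)*((-4*3*(-5) - 1*20) - 36) = (-19/2*⅕)*((-12*(-5) - 20) - 36) = -19*((60 - 20) - 36)/10 = -19*(40 - 36)/10 = -19/10*4 = -38/5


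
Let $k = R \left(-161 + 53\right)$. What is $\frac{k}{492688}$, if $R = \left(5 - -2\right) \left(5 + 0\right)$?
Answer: $- \frac{135}{17596} \approx -0.0076722$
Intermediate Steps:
$R = 35$ ($R = \left(5 + 2\right) 5 = 7 \cdot 5 = 35$)
$k = -3780$ ($k = 35 \left(-161 + 53\right) = 35 \left(-108\right) = -3780$)
$\frac{k}{492688} = - \frac{3780}{492688} = \left(-3780\right) \frac{1}{492688} = - \frac{135}{17596}$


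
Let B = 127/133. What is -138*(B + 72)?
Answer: -1339014/133 ≈ -10068.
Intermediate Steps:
B = 127/133 (B = 127*(1/133) = 127/133 ≈ 0.95489)
-138*(B + 72) = -138*(127/133 + 72) = -138*9703/133 = -1339014/133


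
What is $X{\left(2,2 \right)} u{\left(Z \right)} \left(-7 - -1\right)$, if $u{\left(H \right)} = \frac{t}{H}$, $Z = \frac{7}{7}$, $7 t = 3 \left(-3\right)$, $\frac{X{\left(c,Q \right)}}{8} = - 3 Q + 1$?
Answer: $- \frac{2160}{7} \approx -308.57$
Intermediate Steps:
$X{\left(c,Q \right)} = 8 - 24 Q$ ($X{\left(c,Q \right)} = 8 \left(- 3 Q + 1\right) = 8 \left(1 - 3 Q\right) = 8 - 24 Q$)
$t = - \frac{9}{7}$ ($t = \frac{3 \left(-3\right)}{7} = \frac{1}{7} \left(-9\right) = - \frac{9}{7} \approx -1.2857$)
$Z = 1$ ($Z = 7 \cdot \frac{1}{7} = 1$)
$u{\left(H \right)} = - \frac{9}{7 H}$
$X{\left(2,2 \right)} u{\left(Z \right)} \left(-7 - -1\right) = \left(8 - 48\right) \left(- \frac{9}{7 \cdot 1}\right) \left(-7 - -1\right) = \left(8 - 48\right) \left(\left(- \frac{9}{7}\right) 1\right) \left(-7 + 1\right) = \left(-40\right) \left(- \frac{9}{7}\right) \left(-6\right) = \frac{360}{7} \left(-6\right) = - \frac{2160}{7}$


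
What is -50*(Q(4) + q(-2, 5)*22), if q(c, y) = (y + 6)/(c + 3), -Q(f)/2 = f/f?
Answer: -12000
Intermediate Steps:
Q(f) = -2 (Q(f) = -2*f/f = -2*1 = -2)
q(c, y) = (6 + y)/(3 + c)
-50*(Q(4) + q(-2, 5)*22) = -50*(-2 + ((6 + 5)/(3 - 2))*22) = -50*(-2 + (11/1)*22) = -50*(-2 + (1*11)*22) = -50*(-2 + 11*22) = -50*(-2 + 242) = -50*240 = -12000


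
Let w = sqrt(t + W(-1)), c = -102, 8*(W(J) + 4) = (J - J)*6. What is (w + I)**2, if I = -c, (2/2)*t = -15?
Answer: (102 + I*sqrt(19))**2 ≈ 10385.0 + 889.22*I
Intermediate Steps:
t = -15
W(J) = -4 (W(J) = -4 + ((J - J)*6)/8 = -4 + (0*6)/8 = -4 + (1/8)*0 = -4 + 0 = -4)
I = 102 (I = -1*(-102) = 102)
w = I*sqrt(19) (w = sqrt(-15 - 4) = sqrt(-19) = I*sqrt(19) ≈ 4.3589*I)
(w + I)**2 = (I*sqrt(19) + 102)**2 = (102 + I*sqrt(19))**2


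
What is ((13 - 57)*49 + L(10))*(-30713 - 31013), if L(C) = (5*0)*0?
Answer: 133081256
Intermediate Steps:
L(C) = 0 (L(C) = 0*0 = 0)
((13 - 57)*49 + L(10))*(-30713 - 31013) = ((13 - 57)*49 + 0)*(-30713 - 31013) = (-44*49 + 0)*(-61726) = (-2156 + 0)*(-61726) = -2156*(-61726) = 133081256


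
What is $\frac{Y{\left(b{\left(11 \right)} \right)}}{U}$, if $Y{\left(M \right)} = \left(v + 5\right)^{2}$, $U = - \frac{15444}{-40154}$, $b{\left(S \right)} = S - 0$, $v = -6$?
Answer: $\frac{20077}{7722} \approx 2.6$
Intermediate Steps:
$b{\left(S \right)} = S$ ($b{\left(S \right)} = S + 0 = S$)
$U = \frac{7722}{20077}$ ($U = \left(-15444\right) \left(- \frac{1}{40154}\right) = \frac{7722}{20077} \approx 0.38462$)
$Y{\left(M \right)} = 1$ ($Y{\left(M \right)} = \left(-6 + 5\right)^{2} = \left(-1\right)^{2} = 1$)
$\frac{Y{\left(b{\left(11 \right)} \right)}}{U} = 1 \frac{1}{\frac{7722}{20077}} = 1 \cdot \frac{20077}{7722} = \frac{20077}{7722}$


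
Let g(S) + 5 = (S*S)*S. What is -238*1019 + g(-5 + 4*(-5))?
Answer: -258152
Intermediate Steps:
g(S) = -5 + S**3 (g(S) = -5 + (S*S)*S = -5 + S**2*S = -5 + S**3)
-238*1019 + g(-5 + 4*(-5)) = -238*1019 + (-5 + (-5 + 4*(-5))**3) = -242522 + (-5 + (-5 - 20)**3) = -242522 + (-5 + (-25)**3) = -242522 + (-5 - 15625) = -242522 - 15630 = -258152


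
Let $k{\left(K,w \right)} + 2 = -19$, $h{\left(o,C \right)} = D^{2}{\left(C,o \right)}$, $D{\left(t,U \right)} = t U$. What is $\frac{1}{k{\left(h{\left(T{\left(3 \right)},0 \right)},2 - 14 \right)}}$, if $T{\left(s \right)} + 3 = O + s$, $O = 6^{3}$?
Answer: $- \frac{1}{21} \approx -0.047619$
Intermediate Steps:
$D{\left(t,U \right)} = U t$
$O = 216$
$T{\left(s \right)} = 213 + s$ ($T{\left(s \right)} = -3 + \left(216 + s\right) = 213 + s$)
$h{\left(o,C \right)} = C^{2} o^{2}$ ($h{\left(o,C \right)} = \left(o C\right)^{2} = \left(C o\right)^{2} = C^{2} o^{2}$)
$k{\left(K,w \right)} = -21$ ($k{\left(K,w \right)} = -2 - 19 = -21$)
$\frac{1}{k{\left(h{\left(T{\left(3 \right)},0 \right)},2 - 14 \right)}} = \frac{1}{-21} = - \frac{1}{21}$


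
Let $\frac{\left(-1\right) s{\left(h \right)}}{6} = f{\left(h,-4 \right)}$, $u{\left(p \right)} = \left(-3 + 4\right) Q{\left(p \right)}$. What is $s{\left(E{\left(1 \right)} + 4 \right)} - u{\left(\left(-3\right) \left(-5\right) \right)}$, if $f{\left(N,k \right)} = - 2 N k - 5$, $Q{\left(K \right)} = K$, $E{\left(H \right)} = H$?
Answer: $-225$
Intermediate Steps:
$f{\left(N,k \right)} = -5 - 2 N k$ ($f{\left(N,k \right)} = - 2 N k - 5 = -5 - 2 N k$)
$u{\left(p \right)} = p$ ($u{\left(p \right)} = \left(-3 + 4\right) p = 1 p = p$)
$s{\left(h \right)} = 30 - 48 h$ ($s{\left(h \right)} = - 6 \left(-5 - 2 h \left(-4\right)\right) = - 6 \left(-5 + 8 h\right) = 30 - 48 h$)
$s{\left(E{\left(1 \right)} + 4 \right)} - u{\left(\left(-3\right) \left(-5\right) \right)} = \left(30 - 48 \left(1 + 4\right)\right) - \left(-3\right) \left(-5\right) = \left(30 - 240\right) - 15 = -210 - 15 = -225$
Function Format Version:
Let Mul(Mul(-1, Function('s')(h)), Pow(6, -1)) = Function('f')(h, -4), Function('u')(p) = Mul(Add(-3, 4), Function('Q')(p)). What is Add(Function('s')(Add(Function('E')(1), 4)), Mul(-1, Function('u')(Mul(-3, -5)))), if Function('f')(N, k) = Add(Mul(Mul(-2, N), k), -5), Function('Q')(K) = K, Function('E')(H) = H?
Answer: -225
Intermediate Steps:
Function('f')(N, k) = Add(-5, Mul(-2, N, k)) (Function('f')(N, k) = Add(Mul(-2, N, k), -5) = Add(-5, Mul(-2, N, k)))
Function('u')(p) = p (Function('u')(p) = Mul(Add(-3, 4), p) = Mul(1, p) = p)
Function('s')(h) = Add(30, Mul(-48, h)) (Function('s')(h) = Mul(-6, Add(-5, Mul(-2, h, -4))) = Mul(-6, Add(-5, Mul(8, h))) = Add(30, Mul(-48, h)))
Add(Function('s')(Add(Function('E')(1), 4)), Mul(-1, Function('u')(Mul(-3, -5)))) = Add(Add(30, Mul(-48, Add(1, 4))), Mul(-1, Mul(-3, -5))) = Add(Add(30, Mul(-48, 5)), Mul(-1, 15)) = Add(Add(30, -240), -15) = Add(-210, -15) = -225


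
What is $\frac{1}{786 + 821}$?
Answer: $\frac{1}{1607} \approx 0.00062228$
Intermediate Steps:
$\frac{1}{786 + 821} = \frac{1}{1607}$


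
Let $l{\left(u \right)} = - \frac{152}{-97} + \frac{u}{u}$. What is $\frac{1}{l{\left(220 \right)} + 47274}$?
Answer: $\frac{97}{4585827} \approx 2.1152 \cdot 10^{-5}$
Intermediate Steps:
$l{\left(u \right)} = \frac{249}{97}$ ($l{\left(u \right)} = \left(-152\right) \left(- \frac{1}{97}\right) + 1 = \frac{152}{97} + 1 = \frac{249}{97}$)
$\frac{1}{l{\left(220 \right)} + 47274} = \frac{1}{\frac{249}{97} + 47274} = \frac{1}{\frac{4585827}{97}} = \frac{97}{4585827}$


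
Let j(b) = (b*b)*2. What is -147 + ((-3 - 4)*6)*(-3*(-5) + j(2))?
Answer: -1113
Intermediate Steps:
j(b) = 2*b² (j(b) = b²*2 = 2*b²)
-147 + ((-3 - 4)*6)*(-3*(-5) + j(2)) = -147 + ((-3 - 4)*6)*(-3*(-5) + 2*2²) = -147 + (-7*6)*(15 + 2*4) = -147 - 42*(15 + 8) = -147 - 42*23 = -147 - 966 = -1113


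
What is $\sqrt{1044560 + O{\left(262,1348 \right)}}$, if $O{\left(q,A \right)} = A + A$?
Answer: $2 \sqrt{261814} \approx 1023.4$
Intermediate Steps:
$O{\left(q,A \right)} = 2 A$
$\sqrt{1044560 + O{\left(262,1348 \right)}} = \sqrt{1044560 + 2 \cdot 1348} = \sqrt{1044560 + 2696} = \sqrt{1047256} = 2 \sqrt{261814}$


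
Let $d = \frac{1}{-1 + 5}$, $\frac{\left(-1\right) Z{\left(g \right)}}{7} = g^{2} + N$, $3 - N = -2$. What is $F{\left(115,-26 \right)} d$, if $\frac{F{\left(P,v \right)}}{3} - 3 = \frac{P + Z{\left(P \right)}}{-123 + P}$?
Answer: $\frac{277557}{32} \approx 8673.7$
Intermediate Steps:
$N = 5$ ($N = 3 - -2 = 3 + 2 = 5$)
$Z{\left(g \right)} = -35 - 7 g^{2}$ ($Z{\left(g \right)} = - 7 \left(g^{2} + 5\right) = - 7 \left(5 + g^{2}\right) = -35 - 7 g^{2}$)
$d = \frac{1}{4} \approx 0.25$
$F{\left(P,v \right)} = 9 + \frac{3 \left(-35 + P - 7 P^{2}\right)}{-123 + P}$ ($F{\left(P,v \right)} = 9 + 3 \frac{P - \left(35 + 7 P^{2}\right)}{-123 + P} = 9 + 3 \frac{-35 + P - 7 P^{2}}{-123 + P} = 9 + \frac{3 \left(-35 + P - 7 P^{2}\right)}{-123 + P}$)
$F{\left(115,-26 \right)} d = \frac{3 \left(-404 - 7 \cdot 115^{2} + 4 \cdot 115\right)}{-123 + 115} \cdot \frac{1}{4} = \frac{3 \left(-404 - 92575 + 460\right)}{-8} \cdot \frac{1}{4} = 3 \left(- \frac{1}{8}\right) \left(-404 - 92575 + 460\right) \frac{1}{4} = 3 \left(- \frac{1}{8}\right) \left(-92519\right) \frac{1}{4} = \frac{277557}{8} \cdot \frac{1}{4} = \frac{277557}{32}$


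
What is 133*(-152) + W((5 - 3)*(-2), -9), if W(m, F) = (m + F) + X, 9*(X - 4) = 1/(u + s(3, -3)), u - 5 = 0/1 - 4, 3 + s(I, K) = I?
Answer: -182024/9 ≈ -20225.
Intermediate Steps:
s(I, K) = -3 + I
u = 1 (u = 5 + (0/1 - 4) = 5 + (0*1 - 4) = 5 + (0 - 4) = 5 - 4 = 1)
X = 37/9 (X = 4 + 1/(9*(1 + (-3 + 3))) = 4 + 1/(9*(1 + 0)) = 4 + (⅑)/1 = 4 + (⅑)*1 = 4 + ⅑ = 37/9 ≈ 4.1111)
W(m, F) = 37/9 + F + m (W(m, F) = (m + F) + 37/9 = (F + m) + 37/9 = 37/9 + F + m)
133*(-152) + W((5 - 3)*(-2), -9) = 133*(-152) + (37/9 - 9 + (5 - 3)*(-2)) = -20216 + (37/9 - 9 + 2*(-2)) = -20216 + (37/9 - 9 - 4) = -20216 - 80/9 = -182024/9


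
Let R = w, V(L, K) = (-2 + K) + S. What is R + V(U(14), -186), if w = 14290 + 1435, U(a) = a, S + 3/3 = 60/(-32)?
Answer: 124273/8 ≈ 15534.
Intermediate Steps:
S = -23/8 (S = -1 + 60/(-32) = -1 + 60*(-1/32) = -1 - 15/8 = -23/8 ≈ -2.8750)
V(L, K) = -39/8 + K (V(L, K) = (-2 + K) - 23/8 = -39/8 + K)
w = 15725
R = 15725
R + V(U(14), -186) = 15725 + (-39/8 - 186) = 15725 - 1527/8 = 124273/8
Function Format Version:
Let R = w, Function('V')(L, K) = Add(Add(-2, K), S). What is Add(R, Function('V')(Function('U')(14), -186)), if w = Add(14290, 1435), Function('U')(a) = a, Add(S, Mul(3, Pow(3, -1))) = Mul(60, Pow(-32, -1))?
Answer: Rational(124273, 8) ≈ 15534.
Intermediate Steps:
S = Rational(-23, 8) (S = Add(-1, Mul(60, Pow(-32, -1))) = Add(-1, Mul(60, Rational(-1, 32))) = Add(-1, Rational(-15, 8)) = Rational(-23, 8) ≈ -2.8750)
Function('V')(L, K) = Add(Rational(-39, 8), K) (Function('V')(L, K) = Add(Add(-2, K), Rational(-23, 8)) = Add(Rational(-39, 8), K))
w = 15725
R = 15725
Add(R, Function('V')(Function('U')(14), -186)) = Add(15725, Add(Rational(-39, 8), -186)) = Add(15725, Rational(-1527, 8)) = Rational(124273, 8)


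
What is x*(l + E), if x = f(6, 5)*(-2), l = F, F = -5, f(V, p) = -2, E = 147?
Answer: 568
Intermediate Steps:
l = -5
x = 4 (x = -2*(-2) = 4)
x*(l + E) = 4*(-5 + 147) = 4*142 = 568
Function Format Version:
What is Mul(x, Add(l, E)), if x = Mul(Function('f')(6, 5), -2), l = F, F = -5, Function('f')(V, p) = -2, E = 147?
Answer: 568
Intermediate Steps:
l = -5
x = 4 (x = Mul(-2, -2) = 4)
Mul(x, Add(l, E)) = Mul(4, Add(-5, 147)) = Mul(4, 142) = 568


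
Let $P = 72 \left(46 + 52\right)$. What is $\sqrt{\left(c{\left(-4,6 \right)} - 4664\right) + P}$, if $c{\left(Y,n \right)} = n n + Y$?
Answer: $2 \sqrt{606} \approx 49.234$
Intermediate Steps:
$P = 7056$ ($P = 72 \cdot 98 = 7056$)
$c{\left(Y,n \right)} = Y + n^{2}$ ($c{\left(Y,n \right)} = n^{2} + Y = Y + n^{2}$)
$\sqrt{\left(c{\left(-4,6 \right)} - 4664\right) + P} = \sqrt{\left(\left(-4 + 6^{2}\right) - 4664\right) + 7056} = \sqrt{\left(\left(-4 + 36\right) - 4664\right) + 7056} = \sqrt{\left(32 - 4664\right) + 7056} = \sqrt{-4632 + 7056} = \sqrt{2424} = 2 \sqrt{606}$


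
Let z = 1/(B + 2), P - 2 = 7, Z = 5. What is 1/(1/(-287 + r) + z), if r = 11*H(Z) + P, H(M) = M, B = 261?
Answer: -58649/40 ≈ -1466.2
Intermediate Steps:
P = 9 (P = 2 + 7 = 9)
z = 1/263 (z = 1/(261 + 2) = 1/263 ≈ 0.0038023)
r = 64 (r = 11*5 + 9 = 55 + 9 = 64)
1/(1/(-287 + r) + z) = 1/(1/(-287 + 64) + 1/263) = 1/(1/(-223) + 1/263) = 1/(-1/223 + 1/263) = 1/(-40/58649) = -58649/40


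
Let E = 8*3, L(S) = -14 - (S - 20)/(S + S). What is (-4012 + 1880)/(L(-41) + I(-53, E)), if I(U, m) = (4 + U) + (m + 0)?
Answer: 174824/3259 ≈ 53.643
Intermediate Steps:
L(S) = -14 - (-20 + S)/(2*S)
E = 24
I(U, m) = 4 + U + m (I(U, m) = (4 + U) + m = 4 + U + m)
(-4012 + 1880)/(L(-41) + I(-53, E)) = (-4012 + 1880)/((-29/2 + 10/(-41)) + (4 - 53 + 24)) = -2132/((-29/2 + 10*(-1/41)) - 25) = -2132/((-29/2 - 10/41) - 25) = -2132/(-1209/82 - 25) = -2132/(-3259/82) = -2132*(-82/3259) = 174824/3259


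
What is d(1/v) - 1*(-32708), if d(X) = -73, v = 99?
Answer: 32635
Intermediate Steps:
d(1/v) - 1*(-32708) = -73 - 1*(-32708) = -73 + 32708 = 32635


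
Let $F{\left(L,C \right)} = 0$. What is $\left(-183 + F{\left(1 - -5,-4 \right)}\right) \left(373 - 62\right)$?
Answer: $-56913$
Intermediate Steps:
$\left(-183 + F{\left(1 - -5,-4 \right)}\right) \left(373 - 62\right) = \left(-183 + 0\right) \left(373 - 62\right) = \left(-183\right) 311 = -56913$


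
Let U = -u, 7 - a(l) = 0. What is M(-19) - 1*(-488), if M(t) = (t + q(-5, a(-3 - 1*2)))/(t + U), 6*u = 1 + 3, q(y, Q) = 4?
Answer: 28837/59 ≈ 488.76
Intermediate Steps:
a(l) = 7 (a(l) = 7 - 1*0 = 7 + 0 = 7)
u = ⅔ (u = (1 + 3)/6 = (⅙)*4 = ⅔ ≈ 0.66667)
U = -⅔ (U = -1*⅔ = -⅔ ≈ -0.66667)
M(t) = (4 + t)/(-⅔ + t) (M(t) = (t + 4)/(t - ⅔) = (4 + t)/(-⅔ + t))
M(-19) - 1*(-488) = 3*(4 - 19)/(-2 + 3*(-19)) - 1*(-488) = 3*(-15)/(-2 - 57) + 488 = 3*(-15)/(-59) + 488 = 3*(-1/59)*(-15) + 488 = 45/59 + 488 = 28837/59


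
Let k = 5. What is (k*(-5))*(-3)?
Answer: 75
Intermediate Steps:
(k*(-5))*(-3) = (5*(-5))*(-3) = -25*(-3) = 75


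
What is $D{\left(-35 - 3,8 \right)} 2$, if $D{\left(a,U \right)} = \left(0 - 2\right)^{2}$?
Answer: $8$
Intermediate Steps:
$D{\left(a,U \right)} = 4$ ($D{\left(a,U \right)} = \left(-2\right)^{2} = 4$)
$D{\left(-35 - 3,8 \right)} 2 = 4 \cdot 2 = 8$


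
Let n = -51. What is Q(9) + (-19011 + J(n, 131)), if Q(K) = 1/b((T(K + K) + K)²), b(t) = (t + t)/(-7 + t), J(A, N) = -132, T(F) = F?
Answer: -13954886/729 ≈ -19143.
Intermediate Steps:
b(t) = 2*t/(-7 + t) (b(t) = (2*t)/(-7 + t) = 2*t/(-7 + t))
Q(K) = (-7 + 9*K²)/(18*K²) (Q(K) = 1/(2*((K + K) + K)²/(-7 + ((K + K) + K)²)) = 1/(2*(2*K + K)²/(-7 + (2*K + K)²)) = 1/(2*(3*K)²/(-7 + (3*K)²)) = 1/(2*(9*K²)/(-7 + 9*K²)) = 1/(18*K²/(-7 + 9*K²)) = (-7 + 9*K²)/(18*K²))
Q(9) + (-19011 + J(n, 131)) = (½ - 7/18/9²) + (-19011 - 132) = (½ - 7/18*1/81) - 19143 = (½ - 7/1458) - 19143 = 361/729 - 19143 = -13954886/729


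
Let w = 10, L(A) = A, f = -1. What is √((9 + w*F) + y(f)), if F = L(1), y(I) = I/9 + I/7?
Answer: √8267/21 ≈ 4.3297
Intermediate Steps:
y(I) = 16*I/63 (y(I) = I*(⅑) + I*(⅐) = I/9 + I/7 = 16*I/63)
F = 1
√((9 + w*F) + y(f)) = √((9 + 10*1) + (16/63)*(-1)) = √((9 + 10) - 16/63) = √(19 - 16/63) = √(1181/63) = √8267/21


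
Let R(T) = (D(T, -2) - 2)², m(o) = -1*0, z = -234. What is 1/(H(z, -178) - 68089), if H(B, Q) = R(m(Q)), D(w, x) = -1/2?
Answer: -4/272331 ≈ -1.4688e-5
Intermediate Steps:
D(w, x) = -½ (D(w, x) = -1*½ = -½)
m(o) = 0
R(T) = 25/4 (R(T) = (-½ - 2)² = (-5/2)² = 25/4)
H(B, Q) = 25/4
1/(H(z, -178) - 68089) = 1/(25/4 - 68089) = 1/(-272331/4) = -4/272331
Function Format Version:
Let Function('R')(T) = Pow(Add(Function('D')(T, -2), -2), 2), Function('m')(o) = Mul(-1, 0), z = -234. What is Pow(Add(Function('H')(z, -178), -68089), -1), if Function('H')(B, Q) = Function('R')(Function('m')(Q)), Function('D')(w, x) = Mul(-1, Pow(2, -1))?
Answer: Rational(-4, 272331) ≈ -1.4688e-5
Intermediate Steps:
Function('D')(w, x) = Rational(-1, 2) (Function('D')(w, x) = Mul(-1, Rational(1, 2)) = Rational(-1, 2))
Function('m')(o) = 0
Function('R')(T) = Rational(25, 4) (Function('R')(T) = Pow(Add(Rational(-1, 2), -2), 2) = Pow(Rational(-5, 2), 2) = Rational(25, 4))
Function('H')(B, Q) = Rational(25, 4)
Pow(Add(Function('H')(z, -178), -68089), -1) = Pow(Add(Rational(25, 4), -68089), -1) = Pow(Rational(-272331, 4), -1) = Rational(-4, 272331)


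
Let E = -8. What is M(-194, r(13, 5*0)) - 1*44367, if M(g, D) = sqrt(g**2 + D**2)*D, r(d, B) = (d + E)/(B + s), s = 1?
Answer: -44367 + 5*sqrt(37661) ≈ -43397.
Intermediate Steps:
r(d, B) = (-8 + d)/(1 + B) (r(d, B) = (d - 8)/(B + 1) = (-8 + d)/(1 + B))
M(g, D) = D*sqrt(D**2 + g**2) (M(g, D) = sqrt(D**2 + g**2)*D = D*sqrt(D**2 + g**2))
M(-194, r(13, 5*0)) - 1*44367 = ((-8 + 13)/(1 + 5*0))*sqrt(((-8 + 13)/(1 + 5*0))**2 + (-194)**2) - 1*44367 = (5/(1 + 0))*sqrt((5/(1 + 0))**2 + 37636) - 44367 = (5/1)*sqrt((5/1)**2 + 37636) - 44367 = (1*5)*sqrt((1*5)**2 + 37636) - 44367 = 5*sqrt(5**2 + 37636) - 44367 = 5*sqrt(25 + 37636) - 44367 = 5*sqrt(37661) - 44367 = -44367 + 5*sqrt(37661)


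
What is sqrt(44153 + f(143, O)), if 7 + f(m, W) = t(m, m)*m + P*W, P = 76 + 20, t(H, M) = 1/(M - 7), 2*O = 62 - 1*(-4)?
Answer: 3*sqrt(24309422)/68 ≈ 217.52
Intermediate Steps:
O = 33 (O = (62 - 1*(-4))/2 = (62 + 4)/2 = (1/2)*66 = 33)
t(H, M) = 1/(-7 + M)
P = 96
f(m, W) = -7 + 96*W + m/(-7 + m) (f(m, W) = -7 + (m/(-7 + m) + 96*W) = -7 + (96*W + m/(-7 + m)) = -7 + 96*W + m/(-7 + m))
sqrt(44153 + f(143, O)) = sqrt(44153 + (143 + (-7 + 143)*(-7 + 96*33))/(-7 + 143)) = sqrt(44153 + (143 + 136*(-7 + 3168))/136) = sqrt(44153 + (143 + 136*3161)/136) = sqrt(44153 + (143 + 429896)/136) = sqrt(44153 + (1/136)*430039) = sqrt(44153 + 430039/136) = sqrt(6434847/136) = 3*sqrt(24309422)/68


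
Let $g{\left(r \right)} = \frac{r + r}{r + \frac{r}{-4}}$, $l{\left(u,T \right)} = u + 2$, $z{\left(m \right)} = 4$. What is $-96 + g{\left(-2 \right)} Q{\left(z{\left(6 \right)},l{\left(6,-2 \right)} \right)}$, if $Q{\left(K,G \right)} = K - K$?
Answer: $-96$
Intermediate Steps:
$l{\left(u,T \right)} = 2 + u$
$Q{\left(K,G \right)} = 0$
$g{\left(r \right)} = \frac{8}{3}$ ($g{\left(r \right)} = \frac{2 r}{r + r \left(- \frac{1}{4}\right)} = \frac{2 r}{r - \frac{r}{4}} = \frac{2 r}{\frac{3}{4} r} = 2 r \frac{4}{3 r} = \frac{8}{3}$)
$-96 + g{\left(-2 \right)} Q{\left(z{\left(6 \right)},l{\left(6,-2 \right)} \right)} = -96 + \frac{8}{3} \cdot 0 = -96 + 0 = -96$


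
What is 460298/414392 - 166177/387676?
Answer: 3424502127/5020307281 ≈ 0.68213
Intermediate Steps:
460298/414392 - 166177/387676 = 460298*(1/414392) - 166177*1/387676 = 230149/207196 - 166177/387676 = 3424502127/5020307281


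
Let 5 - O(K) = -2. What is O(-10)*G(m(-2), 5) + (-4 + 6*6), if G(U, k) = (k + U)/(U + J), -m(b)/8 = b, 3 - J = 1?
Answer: 241/6 ≈ 40.167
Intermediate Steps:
J = 2 (J = 3 - 1*1 = 3 - 1 = 2)
O(K) = 7 (O(K) = 5 - 1*(-2) = 5 + 2 = 7)
m(b) = -8*b
G(U, k) = (U + k)/(2 + U) (G(U, k) = (k + U)/(U + 2) = (U + k)/(2 + U))
O(-10)*G(m(-2), 5) + (-4 + 6*6) = 7*((-8*(-2) + 5)/(2 - 8*(-2))) + (-4 + 6*6) = 7*((16 + 5)/(2 + 16)) + (-4 + 36) = 7*(21/18) + 32 = 7*((1/18)*21) + 32 = 7*(7/6) + 32 = 49/6 + 32 = 241/6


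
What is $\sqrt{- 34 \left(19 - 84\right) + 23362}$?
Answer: $2 \sqrt{6393} \approx 159.91$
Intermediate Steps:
$\sqrt{- 34 \left(19 - 84\right) + 23362} = \sqrt{\left(-34\right) \left(-65\right) + 23362} = \sqrt{2210 + 23362} = \sqrt{25572} = 2 \sqrt{6393}$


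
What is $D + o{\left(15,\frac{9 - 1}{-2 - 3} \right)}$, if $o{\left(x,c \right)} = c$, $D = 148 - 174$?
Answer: $- \frac{138}{5} \approx -27.6$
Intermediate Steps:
$D = -26$
$D + o{\left(15,\frac{9 - 1}{-2 - 3} \right)} = -26 + \frac{9 - 1}{-2 - 3} = -26 + \frac{8}{-5} = -26 + 8 \left(- \frac{1}{5}\right) = -26 - \frac{8}{5} = - \frac{138}{5}$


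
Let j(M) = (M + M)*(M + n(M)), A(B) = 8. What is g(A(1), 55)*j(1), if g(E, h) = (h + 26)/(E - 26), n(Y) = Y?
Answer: -18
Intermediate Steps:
g(E, h) = (26 + h)/(-26 + E)
j(M) = 4*M**2 (j(M) = (M + M)*(M + M) = (2*M)*(2*M) = 4*M**2)
g(A(1), 55)*j(1) = ((26 + 55)/(-26 + 8))*(4*1**2) = (81/(-18))*(4*1) = -1/18*81*4 = -9/2*4 = -18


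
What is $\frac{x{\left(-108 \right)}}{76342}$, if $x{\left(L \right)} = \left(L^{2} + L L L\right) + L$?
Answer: $- \frac{89154}{5453} \approx -16.35$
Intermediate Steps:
$x{\left(L \right)} = L + L^{2} + L^{3}$ ($x{\left(L \right)} = \left(L^{2} + L^{2} L\right) + L = \left(L^{2} + L^{3}\right) + L = L + L^{2} + L^{3}$)
$\frac{x{\left(-108 \right)}}{76342} = \frac{\left(-108\right) \left(1 - 108 + \left(-108\right)^{2}\right)}{76342} = - 108 \left(1 - 108 + 11664\right) \frac{1}{76342} = \left(-108\right) 11557 \cdot \frac{1}{76342} = \left(-1248156\right) \frac{1}{76342} = - \frac{89154}{5453}$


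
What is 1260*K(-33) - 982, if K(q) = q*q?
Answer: 1371158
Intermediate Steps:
K(q) = q²
1260*K(-33) - 982 = 1260*(-33)² - 982 = 1260*1089 - 982 = 1372140 - 982 = 1371158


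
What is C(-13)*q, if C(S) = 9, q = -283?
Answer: -2547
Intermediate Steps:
C(-13)*q = 9*(-283) = -2547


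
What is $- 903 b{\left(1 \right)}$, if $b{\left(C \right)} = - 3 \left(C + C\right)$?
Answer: $5418$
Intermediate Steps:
$b{\left(C \right)} = - 6 C$ ($b{\left(C \right)} = - 3 \cdot 2 C = - 6 C$)
$- 903 b{\left(1 \right)} = - 903 \left(\left(-6\right) 1\right) = \left(-903\right) \left(-6\right) = 5418$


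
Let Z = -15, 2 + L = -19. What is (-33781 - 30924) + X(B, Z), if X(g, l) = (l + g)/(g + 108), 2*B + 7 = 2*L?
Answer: -10805814/167 ≈ -64706.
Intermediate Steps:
L = -21 (L = -2 - 19 = -21)
B = -49/2 (B = -7/2 + (2*(-21))/2 = -7/2 + (½)*(-42) = -7/2 - 21 = -49/2 ≈ -24.500)
X(g, l) = (g + l)/(108 + g)
(-33781 - 30924) + X(B, Z) = (-33781 - 30924) + (-49/2 - 15)/(108 - 49/2) = -64705 - 79/2/(167/2) = -64705 + (2/167)*(-79/2) = -64705 - 79/167 = -10805814/167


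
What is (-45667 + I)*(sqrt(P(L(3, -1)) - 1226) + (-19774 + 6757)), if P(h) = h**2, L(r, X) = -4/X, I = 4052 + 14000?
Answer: 359464455 - 303765*I*sqrt(10) ≈ 3.5946e+8 - 9.6059e+5*I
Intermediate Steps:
I = 18052
(-45667 + I)*(sqrt(P(L(3, -1)) - 1226) + (-19774 + 6757)) = (-45667 + 18052)*(sqrt((-4/(-1))**2 - 1226) + (-19774 + 6757)) = -27615*(sqrt((-4*(-1))**2 - 1226) - 13017) = -27615*(sqrt(4**2 - 1226) - 13017) = -27615*(sqrt(16 - 1226) - 13017) = -27615*(sqrt(-1210) - 13017) = -27615*(11*I*sqrt(10) - 13017) = -27615*(-13017 + 11*I*sqrt(10)) = 359464455 - 303765*I*sqrt(10)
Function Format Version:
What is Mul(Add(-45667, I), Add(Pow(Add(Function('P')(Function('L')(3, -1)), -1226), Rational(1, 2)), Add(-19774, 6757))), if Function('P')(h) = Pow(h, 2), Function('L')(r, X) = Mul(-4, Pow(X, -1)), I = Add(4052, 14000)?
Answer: Add(359464455, Mul(-303765, I, Pow(10, Rational(1, 2)))) ≈ Add(3.5946e+8, Mul(-9.6059e+5, I))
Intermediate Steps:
I = 18052
Mul(Add(-45667, I), Add(Pow(Add(Function('P')(Function('L')(3, -1)), -1226), Rational(1, 2)), Add(-19774, 6757))) = Mul(Add(-45667, 18052), Add(Pow(Add(Pow(Mul(-4, Pow(-1, -1)), 2), -1226), Rational(1, 2)), Add(-19774, 6757))) = Mul(-27615, Add(Pow(Add(Pow(Mul(-4, -1), 2), -1226), Rational(1, 2)), -13017)) = Mul(-27615, Add(Pow(Add(Pow(4, 2), -1226), Rational(1, 2)), -13017)) = Mul(-27615, Add(Pow(Add(16, -1226), Rational(1, 2)), -13017)) = Mul(-27615, Add(Pow(-1210, Rational(1, 2)), -13017)) = Mul(-27615, Add(Mul(11, I, Pow(10, Rational(1, 2))), -13017)) = Mul(-27615, Add(-13017, Mul(11, I, Pow(10, Rational(1, 2))))) = Add(359464455, Mul(-303765, I, Pow(10, Rational(1, 2))))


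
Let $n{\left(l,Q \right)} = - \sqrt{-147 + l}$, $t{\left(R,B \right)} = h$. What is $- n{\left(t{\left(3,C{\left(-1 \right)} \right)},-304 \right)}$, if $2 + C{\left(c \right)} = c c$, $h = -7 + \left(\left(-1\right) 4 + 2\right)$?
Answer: $2 i \sqrt{39} \approx 12.49 i$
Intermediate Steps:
$h = -9$ ($h = -7 + \left(-4 + 2\right) = -7 - 2 = -9$)
$C{\left(c \right)} = -2 + c^{2}$ ($C{\left(c \right)} = -2 + c c = -2 + c^{2}$)
$t{\left(R,B \right)} = -9$
$- n{\left(t{\left(3,C{\left(-1 \right)} \right)},-304 \right)} = - \left(-1\right) \sqrt{-147 - 9} = - \left(-1\right) \sqrt{-156} = - \left(-1\right) 2 i \sqrt{39} = - \left(-2\right) i \sqrt{39} = 2 i \sqrt{39}$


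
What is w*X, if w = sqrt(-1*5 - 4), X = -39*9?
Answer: -1053*I ≈ -1053.0*I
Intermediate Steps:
X = -351
w = 3*I (w = sqrt(-5 - 4) = sqrt(-9) = 3*I ≈ 3.0*I)
w*X = (3*I)*(-351) = -1053*I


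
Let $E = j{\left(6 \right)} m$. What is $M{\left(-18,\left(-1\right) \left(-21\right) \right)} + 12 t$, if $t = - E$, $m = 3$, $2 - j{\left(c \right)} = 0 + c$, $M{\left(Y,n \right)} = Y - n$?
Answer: $105$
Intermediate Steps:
$j{\left(c \right)} = 2 - c$ ($j{\left(c \right)} = 2 - \left(0 + c\right) = 2 - c$)
$E = -12$ ($E = \left(2 - 6\right) 3 = \left(-4\right) 3 = -12$)
$t = 12$ ($t = \left(-1\right) \left(-12\right) = 12$)
$M{\left(-18,\left(-1\right) \left(-21\right) \right)} + 12 t = \left(-18 - \left(-1\right) \left(-21\right)\right) + 12 \cdot 12 = \left(-18 - 21\right) + 144 = -39 + 144 = 105$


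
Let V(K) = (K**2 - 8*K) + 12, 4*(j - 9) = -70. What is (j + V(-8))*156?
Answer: 20514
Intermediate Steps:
j = -17/2 (j = 9 + (1/4)*(-70) = 9 - 35/2 = -17/2 ≈ -8.5000)
V(K) = 12 + K**2 - 8*K
(j + V(-8))*156 = (-17/2 + (12 + (-8)**2 - 8*(-8)))*156 = (-17/2 + (12 + 64 + 64))*156 = (-17/2 + 140)*156 = (263/2)*156 = 20514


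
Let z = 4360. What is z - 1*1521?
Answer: 2839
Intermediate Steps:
z - 1*1521 = 4360 - 1*1521 = 4360 - 1521 = 2839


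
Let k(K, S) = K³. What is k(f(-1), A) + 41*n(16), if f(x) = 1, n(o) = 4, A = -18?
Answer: 165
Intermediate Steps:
k(f(-1), A) + 41*n(16) = 1³ + 41*4 = 1 + 164 = 165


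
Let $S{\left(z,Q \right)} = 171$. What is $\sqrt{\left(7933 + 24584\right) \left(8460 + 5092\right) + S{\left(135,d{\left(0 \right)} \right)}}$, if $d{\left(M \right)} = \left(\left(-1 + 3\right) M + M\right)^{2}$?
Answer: $3 \sqrt{48963395} \approx 20992.0$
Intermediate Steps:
$d{\left(M \right)} = 9 M^{2}$ ($d{\left(M \right)} = \left(2 M + M\right)^{2} = \left(3 M\right)^{2} = 9 M^{2}$)
$\sqrt{\left(7933 + 24584\right) \left(8460 + 5092\right) + S{\left(135,d{\left(0 \right)} \right)}} = \sqrt{\left(7933 + 24584\right) \left(8460 + 5092\right) + 171} = \sqrt{32517 \cdot 13552 + 171} = \sqrt{440670384 + 171} = \sqrt{440670555} = 3 \sqrt{48963395}$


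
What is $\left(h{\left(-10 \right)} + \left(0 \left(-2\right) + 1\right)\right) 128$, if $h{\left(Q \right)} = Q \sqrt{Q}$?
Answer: $128 - 1280 i \sqrt{10} \approx 128.0 - 4047.7 i$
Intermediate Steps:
$h{\left(Q \right)} = Q^{\frac{3}{2}}$
$\left(h{\left(-10 \right)} + \left(0 \left(-2\right) + 1\right)\right) 128 = \left(\left(-10\right)^{\frac{3}{2}} + \left(0 \left(-2\right) + 1\right)\right) 128 = \left(- 10 i \sqrt{10} + \left(0 + 1\right)\right) 128 = \left(- 10 i \sqrt{10} + 1\right) 128 = \left(1 - 10 i \sqrt{10}\right) 128 = 128 - 1280 i \sqrt{10}$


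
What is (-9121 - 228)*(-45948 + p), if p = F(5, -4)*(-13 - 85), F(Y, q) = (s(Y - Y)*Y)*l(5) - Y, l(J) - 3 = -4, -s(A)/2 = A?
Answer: 424986842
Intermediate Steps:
s(A) = -2*A
l(J) = -1 (l(J) = 3 - 4 = -1)
F(Y, q) = -Y (F(Y, q) = ((-2*(Y - Y))*Y)*(-1) - Y = ((-2*0)*Y)*(-1) - Y = (0*Y)*(-1) - Y = 0*(-1) - Y = 0 - Y = -Y)
p = 490 (p = (-1*5)*(-13 - 85) = -5*(-98) = 490)
(-9121 - 228)*(-45948 + p) = (-9121 - 228)*(-45948 + 490) = -9349*(-45458) = 424986842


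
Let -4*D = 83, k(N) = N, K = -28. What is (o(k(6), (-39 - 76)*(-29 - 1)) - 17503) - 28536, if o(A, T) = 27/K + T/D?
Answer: -107383277/2324 ≈ -46206.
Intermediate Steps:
D = -83/4 (D = -¼*83 = -83/4 ≈ -20.750)
o(A, T) = -27/28 - 4*T/83 (o(A, T) = 27/(-28) + T/(-83/4) = 27*(-1/28) + T*(-4/83) = -27/28 - 4*T/83)
(o(k(6), (-39 - 76)*(-29 - 1)) - 17503) - 28536 = ((-27/28 - 4*(-39 - 76)*(-29 - 1)/83) - 17503) - 28536 = ((-27/28 - (-460)*(-30)/83) - 17503) - 28536 = ((-27/28 - 4/83*3450) - 17503) - 28536 = ((-27/28 - 13800/83) - 17503) - 28536 = (-388641/2324 - 17503) - 28536 = -41065613/2324 - 28536 = -107383277/2324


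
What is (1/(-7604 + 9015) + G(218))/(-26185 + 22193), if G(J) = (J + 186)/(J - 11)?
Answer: -570251/1165971384 ≈ -0.00048908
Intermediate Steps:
G(J) = (186 + J)/(-11 + J)
(1/(-7604 + 9015) + G(218))/(-26185 + 22193) = (1/(-7604 + 9015) + (186 + 218)/(-11 + 218))/(-26185 + 22193) = (1/1411 + 404/207)/(-3992) = (1/1411 + (1/207)*404)*(-1/3992) = (1/1411 + 404/207)*(-1/3992) = (570251/292077)*(-1/3992) = -570251/1165971384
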